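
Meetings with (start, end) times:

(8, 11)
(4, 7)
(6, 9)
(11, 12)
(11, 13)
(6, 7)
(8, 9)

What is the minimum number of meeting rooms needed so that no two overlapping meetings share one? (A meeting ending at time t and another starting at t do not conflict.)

3

starts: [4, 6, 6, 8, 8, 11, 11]
ends:   [7, 7, 9, 9, 11, 12, 13]
s4→1 s6→2 s6→3  — peak 3.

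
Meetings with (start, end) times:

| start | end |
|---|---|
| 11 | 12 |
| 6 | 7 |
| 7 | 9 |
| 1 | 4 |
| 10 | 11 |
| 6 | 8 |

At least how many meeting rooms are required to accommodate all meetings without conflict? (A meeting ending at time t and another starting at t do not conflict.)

2

starts: [1, 6, 6, 7, 10, 11]
ends:   [4, 7, 8, 9, 11, 12]
s1→1 e4→0 s6→1 s6→2  — peak 2.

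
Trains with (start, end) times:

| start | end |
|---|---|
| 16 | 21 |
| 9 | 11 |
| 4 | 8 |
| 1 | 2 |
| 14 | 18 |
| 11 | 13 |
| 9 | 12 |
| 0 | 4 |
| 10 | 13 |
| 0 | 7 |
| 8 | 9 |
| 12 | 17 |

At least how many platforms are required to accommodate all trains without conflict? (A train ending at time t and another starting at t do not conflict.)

Events (time:±→running): 0:+→1 0:+→2 1:+→3 … peak 3.

3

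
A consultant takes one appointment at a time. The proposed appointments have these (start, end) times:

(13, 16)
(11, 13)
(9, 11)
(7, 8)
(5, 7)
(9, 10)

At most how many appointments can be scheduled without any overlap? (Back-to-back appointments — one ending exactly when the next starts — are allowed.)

5

By end time: (5,7), (7,8), (9,10), (9,11), (11,13), (13,16).
Pick (5,7); next start ≥ 7 → (7,8); next start ≥ 8 → (9,10); next start ≥ 10 → (11,13); next start ≥ 13 → (13,16).
Selected 5 appointments.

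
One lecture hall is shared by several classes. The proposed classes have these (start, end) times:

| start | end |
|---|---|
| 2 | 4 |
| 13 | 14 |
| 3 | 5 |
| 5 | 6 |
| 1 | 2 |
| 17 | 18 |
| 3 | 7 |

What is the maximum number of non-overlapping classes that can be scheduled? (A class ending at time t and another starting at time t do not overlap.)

5

Sorted by end: (1,2)  (2,4)  (3,5)  (5,6)  (3,7)  (13,14)  (17,18)
take (1,2); take (2,4); take (5,6); skip (3,7); take (13,14); take (17,18).
Selected 5 classes.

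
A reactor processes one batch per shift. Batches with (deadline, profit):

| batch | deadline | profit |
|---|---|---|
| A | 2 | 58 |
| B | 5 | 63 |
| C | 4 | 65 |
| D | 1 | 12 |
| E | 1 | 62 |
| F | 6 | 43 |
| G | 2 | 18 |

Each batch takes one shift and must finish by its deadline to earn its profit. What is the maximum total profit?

Profit order: C=65 B=63 E=62 A=58 F=43 G=18 D=12
Assign: C→slot 4, B→slot 5, E→slot 1, A→slot 2, F→slot 6, G skipped, D skipped.
Slots: [1:E] [2:A] [4:C] [5:B] [6:F]
Profit = 62 + 58 + 65 + 63 + 43 = 291

291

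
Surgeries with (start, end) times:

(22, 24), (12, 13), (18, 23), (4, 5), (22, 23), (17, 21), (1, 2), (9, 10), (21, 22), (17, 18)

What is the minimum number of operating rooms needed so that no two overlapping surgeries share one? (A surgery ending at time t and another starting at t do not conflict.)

The answer is the maximum number of intervals overlapping at any instant.
starts: [1, 4, 9, 12, 17, 17, 18, 21, 22, 22]
ends:   [2, 5, 10, 13, 18, 21, 22, 23, 23, 24]
s1→1 e2→0 s4→1 e5→0 s9→1 e10→0 s12→1 e13→0 s17→1 s17→2 e18→1 s18→2 e21→1 s21→2 e22→1 s22→2 s22→3  — peak 3.

3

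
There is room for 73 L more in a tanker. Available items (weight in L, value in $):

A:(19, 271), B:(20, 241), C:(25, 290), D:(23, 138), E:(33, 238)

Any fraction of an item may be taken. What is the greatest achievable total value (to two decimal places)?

Greedy by value/weight ratio, highest first.
Ratios (sorted): A 14.26, B 12.05, C 11.60, E 7.21, D 6.00
take A (19 @ 271); take B (20 @ 241); take C (25 @ 290); take 9/33 of E → 64.91. Capacity used 73/73.
Total value = 866.91

866.91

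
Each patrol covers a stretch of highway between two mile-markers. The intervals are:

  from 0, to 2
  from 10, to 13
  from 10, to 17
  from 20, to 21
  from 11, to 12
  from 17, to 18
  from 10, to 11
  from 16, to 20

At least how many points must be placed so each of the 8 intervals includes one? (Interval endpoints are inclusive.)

Sort by right endpoint; whenever an interval is uncovered, place a point at its right end.
By right end: [0,2]  [10,11]  [11,12]  [10,13]  [10,17]  [17,18]  [16,20]  [20,21]
[0,2] uncovered → point at 2; [10,11] uncovered → point at 11; [17,18] uncovered → point at 18; [20,21] uncovered → point at 21.
Points: 2, 11, 18, 21 (4 total).

4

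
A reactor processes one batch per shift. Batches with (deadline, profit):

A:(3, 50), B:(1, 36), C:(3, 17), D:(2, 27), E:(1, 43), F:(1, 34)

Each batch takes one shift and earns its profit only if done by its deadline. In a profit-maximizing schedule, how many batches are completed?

3

Sort by profit descending; place each in the latest free slot ≤ its deadline.
By profit: A(d3,50), E(d1,43), B(d1,36), F(d1,34), D(d2,27), C(d3,17)
A→slot 3; E→slot 1; B skipped; F skipped; D→slot 2; C skipped.
3 of 6 scheduled.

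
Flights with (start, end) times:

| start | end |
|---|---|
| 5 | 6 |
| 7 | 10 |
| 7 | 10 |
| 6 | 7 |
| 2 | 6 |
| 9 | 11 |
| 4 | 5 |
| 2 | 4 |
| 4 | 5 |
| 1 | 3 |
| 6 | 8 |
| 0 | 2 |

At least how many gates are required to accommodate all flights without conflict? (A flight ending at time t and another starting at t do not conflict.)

3

Events (time:±→running): 0:+→1 1:+→2 2:-→1 2:+→2 2:+→3 … peak 3.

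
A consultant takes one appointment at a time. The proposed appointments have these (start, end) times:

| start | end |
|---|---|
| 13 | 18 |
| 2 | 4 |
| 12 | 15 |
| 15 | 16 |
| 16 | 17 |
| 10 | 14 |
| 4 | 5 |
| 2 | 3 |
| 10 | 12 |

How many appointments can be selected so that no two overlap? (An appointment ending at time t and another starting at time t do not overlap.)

6

Greedy by earliest finish: after sorting by end time, pick each interval compatible with the last pick.
Sorted by end: (2,3)  (2,4)  (4,5)  (10,12)  (10,14)  (12,15)  (15,16)  (16,17)  (13,18)
take (2,3); skip (2,4); take (4,5); take (10,12); take (12,15); take (15,16); take (16,17); skip (13,18).
Selected 6 appointments.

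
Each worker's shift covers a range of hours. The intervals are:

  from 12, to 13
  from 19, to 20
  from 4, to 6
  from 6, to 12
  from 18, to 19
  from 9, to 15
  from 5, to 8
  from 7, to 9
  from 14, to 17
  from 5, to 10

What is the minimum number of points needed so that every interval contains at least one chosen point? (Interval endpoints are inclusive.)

5

Sorted: [4,6] [5,8] [7,9] [5,10] [6,12] [12,13] [9,15] [14,17] [18,19] [19,20]
{[4,6],[5,8]} hit by 6; {[7,9],[5,10],[6,12]} hit by 9; {[12,13],[9,15]} hit by 13; {[14,17]} hit by 17; {[18,19],[19,20]} hit by 19.
Points: 6, 9, 13, 17, 19 (5 total).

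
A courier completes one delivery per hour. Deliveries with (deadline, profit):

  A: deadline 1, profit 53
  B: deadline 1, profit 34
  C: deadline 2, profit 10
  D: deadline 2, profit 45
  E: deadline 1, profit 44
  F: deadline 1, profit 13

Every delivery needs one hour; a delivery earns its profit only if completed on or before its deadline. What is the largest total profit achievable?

Take jobs in profit order; each goes to the latest open slot no later than its deadline.
Profit order: A=53 D=45 E=44 B=34 F=13 C=10
Assign: A→slot 1, D→slot 2, E skipped, B skipped, F skipped, C skipped.
Slots: [1:A] [2:D]
Profit = 53 + 45 = 98

98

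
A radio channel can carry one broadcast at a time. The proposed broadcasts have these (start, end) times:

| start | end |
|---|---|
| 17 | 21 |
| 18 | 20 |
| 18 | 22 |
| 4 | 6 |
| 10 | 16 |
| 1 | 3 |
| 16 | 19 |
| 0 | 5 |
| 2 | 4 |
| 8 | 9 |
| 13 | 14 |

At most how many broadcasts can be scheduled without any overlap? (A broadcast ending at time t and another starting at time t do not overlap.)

5

By end time: (1,3), (2,4), (0,5), (4,6), (8,9), (13,14), (10,16), (16,19), (18,20), (17,21), (18,22).
Pick (1,3); next start ≥ 3 → (4,6); next start ≥ 6 → (8,9); next start ≥ 9 → (13,14); next start ≥ 14 → (16,19).
Selected 5 broadcasts.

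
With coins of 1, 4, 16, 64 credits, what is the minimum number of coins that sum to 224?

5

224 − 3×64→32 − 2×16→0
Total coins = 3 + 2 = 5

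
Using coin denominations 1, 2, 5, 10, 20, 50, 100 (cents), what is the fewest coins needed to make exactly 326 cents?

326 = 3×100 + 1×20 + 1×5 + 1×1
Total coins = 3 + 1 + 1 + 1 = 6

6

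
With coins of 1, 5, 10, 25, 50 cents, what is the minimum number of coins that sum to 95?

95 − 1×50→45 − 1×25→20 − 2×10→0
Total coins = 1 + 1 + 2 = 4

4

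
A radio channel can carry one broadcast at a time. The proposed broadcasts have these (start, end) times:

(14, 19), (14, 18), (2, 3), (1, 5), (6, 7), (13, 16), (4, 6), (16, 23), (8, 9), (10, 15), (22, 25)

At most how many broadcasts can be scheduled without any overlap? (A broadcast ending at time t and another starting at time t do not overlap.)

Greedy by earliest finish: after sorting by end time, pick each interval compatible with the last pick.
By end time: (2,3), (1,5), (4,6), (6,7), (8,9), (10,15), (13,16), (14,18), (14,19), (16,23), (22,25).
Pick (2,3); next start ≥ 3 → (4,6); next start ≥ 6 → (6,7); next start ≥ 7 → (8,9); next start ≥ 9 → (10,15); next start ≥ 15 → (16,23).
Selected 6 broadcasts.

6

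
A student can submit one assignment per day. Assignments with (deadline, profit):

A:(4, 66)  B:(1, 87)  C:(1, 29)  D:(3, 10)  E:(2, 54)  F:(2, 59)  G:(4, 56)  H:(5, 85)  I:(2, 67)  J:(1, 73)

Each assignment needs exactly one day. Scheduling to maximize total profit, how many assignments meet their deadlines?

5

Take jobs in profit order; each goes to the latest open slot no later than its deadline.
Profit order: B=87 H=85 J=73 I=67 A=66 F=59 G=56 E=54 C=29 D=10
Assign: B→slot 1, H→slot 5, J skipped, I→slot 2, A→slot 4, F skipped, G→slot 3, E skipped, C skipped, D skipped.
Slots: [1:B] [2:I] [3:G] [4:A] [5:H]
5 of 10 scheduled.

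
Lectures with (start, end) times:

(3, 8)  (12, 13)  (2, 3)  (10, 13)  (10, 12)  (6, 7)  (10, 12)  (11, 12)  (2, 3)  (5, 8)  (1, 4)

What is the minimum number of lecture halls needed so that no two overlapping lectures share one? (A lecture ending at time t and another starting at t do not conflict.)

starts: [1, 2, 2, 3, 5, 6, 10, 10, 10, 11, 12]
ends:   [3, 3, 4, 7, 8, 8, 12, 12, 12, 13, 13]
s1→1 s2→2 s2→3 e3→2 e3→1 s3→2 e4→1 s5→2 s6→3 e7→2 e8→1 e8→0 s10→1 s10→2 s10→3 s11→4  — peak 4.

4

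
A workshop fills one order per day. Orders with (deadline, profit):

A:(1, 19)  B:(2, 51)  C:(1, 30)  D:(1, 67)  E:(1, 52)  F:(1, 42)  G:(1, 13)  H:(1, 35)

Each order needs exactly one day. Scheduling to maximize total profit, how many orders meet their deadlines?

Take jobs in profit order; each goes to the latest open slot no later than its deadline.
Profit order: D=67 E=52 B=51 F=42 H=35 C=30 A=19 G=13
Assign: D→slot 1, E skipped, B→slot 2, F skipped, H skipped, C skipped, A skipped, G skipped.
Slots: [1:D] [2:B]
2 of 8 scheduled.

2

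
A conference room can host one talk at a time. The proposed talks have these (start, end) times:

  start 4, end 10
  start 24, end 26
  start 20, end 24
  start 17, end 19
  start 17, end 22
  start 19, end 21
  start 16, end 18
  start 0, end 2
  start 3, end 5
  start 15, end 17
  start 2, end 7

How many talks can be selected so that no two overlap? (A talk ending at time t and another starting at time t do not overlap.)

6

Order by finish time; keep every interval that doesn't clash with the previous kept one.
By end time: (0,2), (3,5), (2,7), (4,10), (15,17), (16,18), (17,19), (19,21), (17,22), (20,24), (24,26).
Pick (0,2); next start ≥ 2 → (3,5); next start ≥ 5 → (15,17); next start ≥ 17 → (17,19); next start ≥ 19 → (19,21); next start ≥ 21 → (24,26).
Selected 6 talks.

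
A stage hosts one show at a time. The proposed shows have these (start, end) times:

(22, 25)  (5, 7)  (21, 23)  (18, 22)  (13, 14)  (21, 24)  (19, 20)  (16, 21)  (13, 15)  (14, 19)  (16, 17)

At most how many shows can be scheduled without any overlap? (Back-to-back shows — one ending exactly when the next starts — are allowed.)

5

Greedy by earliest finish: after sorting by end time, pick each interval compatible with the last pick.
Sorted by end: (5,7)  (13,14)  (13,15)  (16,17)  (14,19)  (19,20)  (16,21)  (18,22)  (21,23)  (21,24)  (22,25)
take (5,7); take (13,14); skip (13,15); take (16,17); take (19,20); skip (16,21); skip (18,22); take (21,23); skip (22,25).
Selected 5 shows.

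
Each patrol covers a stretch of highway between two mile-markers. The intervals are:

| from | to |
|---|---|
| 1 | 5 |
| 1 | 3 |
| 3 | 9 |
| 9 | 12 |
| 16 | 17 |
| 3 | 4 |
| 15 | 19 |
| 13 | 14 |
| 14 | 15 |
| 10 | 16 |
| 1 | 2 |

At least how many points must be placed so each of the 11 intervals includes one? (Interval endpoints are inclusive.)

Sorted: [1,2] [1,3] [3,4] [1,5] [3,9] [9,12] [13,14] [14,15] [10,16] [16,17] [15,19]
{[1,2],[1,3]} hit by 2; {[3,4],[1,5],[3,9]} hit by 4; {[9,12]} hit by 12; {[13,14],[14,15],[10,16]} hit by 14; {[16,17],[15,19]} hit by 17.
Points: 2, 4, 12, 14, 17 (5 total).

5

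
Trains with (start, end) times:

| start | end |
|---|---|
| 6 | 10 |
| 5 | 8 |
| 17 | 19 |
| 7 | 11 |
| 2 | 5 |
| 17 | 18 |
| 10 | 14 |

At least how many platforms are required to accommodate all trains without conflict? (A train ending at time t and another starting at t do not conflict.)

3

The answer is the maximum number of intervals overlapping at any instant.
starts: [2, 5, 6, 7, 10, 17, 17]
ends:   [5, 8, 10, 11, 14, 18, 19]
s2→1 e5→0 s5→1 s6→2 s7→3  — peak 3.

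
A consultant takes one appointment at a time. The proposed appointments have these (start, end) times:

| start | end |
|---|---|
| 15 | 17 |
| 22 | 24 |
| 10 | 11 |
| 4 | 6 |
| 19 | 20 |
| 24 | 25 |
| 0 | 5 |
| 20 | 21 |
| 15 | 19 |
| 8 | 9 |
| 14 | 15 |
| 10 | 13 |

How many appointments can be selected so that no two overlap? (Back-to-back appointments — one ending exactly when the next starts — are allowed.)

9

Sort by end time and greedily take each interval whose start is ≥ the last chosen end.
Sorted by end: (0,5)  (4,6)  (8,9)  (10,11)  (10,13)  (14,15)  (15,17)  (15,19)  (19,20)  (20,21)  (22,24)  (24,25)
take (0,5); skip (4,6); take (8,9); take (10,11); skip (10,13); take (14,15); take (15,17); take (19,20); take (20,21); take (22,24); take (24,25).
Selected 9 appointments.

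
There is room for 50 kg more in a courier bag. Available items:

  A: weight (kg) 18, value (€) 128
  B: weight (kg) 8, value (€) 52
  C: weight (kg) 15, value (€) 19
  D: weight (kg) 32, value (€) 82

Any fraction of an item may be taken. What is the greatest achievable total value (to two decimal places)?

241.50

Order: A (128/18=7.11) > B (52/8=6.50) > D (82/32=2.56) > C (19/15=1.27)
Fill: take A (18 @ 128) → take B (8 @ 52) → take 24/32 of D → 61.50; 50/50 used.
Total value = 241.50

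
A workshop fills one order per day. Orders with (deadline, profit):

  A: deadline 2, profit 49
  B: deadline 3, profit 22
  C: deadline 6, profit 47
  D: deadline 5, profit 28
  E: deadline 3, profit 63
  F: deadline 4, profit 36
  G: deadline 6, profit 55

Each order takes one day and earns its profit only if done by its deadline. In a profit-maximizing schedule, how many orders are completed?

6

Profit order: E=63 G=55 A=49 C=47 F=36 D=28 B=22
Assign: E→slot 3, G→slot 6, A→slot 2, C→slot 5, F→slot 4, D→slot 1, B skipped.
Slots: [1:D] [2:A] [3:E] [4:F] [5:C] [6:G]
6 of 7 scheduled.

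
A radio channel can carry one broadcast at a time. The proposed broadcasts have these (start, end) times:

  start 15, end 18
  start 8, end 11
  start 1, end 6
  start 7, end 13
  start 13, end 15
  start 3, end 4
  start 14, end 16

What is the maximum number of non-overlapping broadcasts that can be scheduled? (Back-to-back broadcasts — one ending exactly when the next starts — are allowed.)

4

Sort by end time and greedily take each interval whose start is ≥ the last chosen end.
By end time: (3,4), (1,6), (8,11), (7,13), (13,15), (14,16), (15,18).
Pick (3,4); next start ≥ 4 → (8,11); next start ≥ 11 → (13,15); next start ≥ 15 → (15,18).
Selected 4 broadcasts.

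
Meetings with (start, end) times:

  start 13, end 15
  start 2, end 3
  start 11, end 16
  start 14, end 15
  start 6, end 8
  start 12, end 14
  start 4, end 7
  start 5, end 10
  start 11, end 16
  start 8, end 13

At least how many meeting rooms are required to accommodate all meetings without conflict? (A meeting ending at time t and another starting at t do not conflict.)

Count concurrent intervals with a sweep; the peak is the room count.
starts: [2, 4, 5, 6, 8, 11, 11, 12, 13, 14]
ends:   [3, 7, 8, 10, 13, 14, 15, 15, 16, 16]
s2→1 e3→0 s4→1 s5→2 s6→3 e7→2 e8→1 s8→2 e10→1 s11→2 s11→3 s12→4  — peak 4.

4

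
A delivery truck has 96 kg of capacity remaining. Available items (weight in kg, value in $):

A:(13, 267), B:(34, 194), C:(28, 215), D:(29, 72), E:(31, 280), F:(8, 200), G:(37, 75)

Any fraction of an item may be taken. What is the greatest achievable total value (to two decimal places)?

Order: F (200/8=25.00) > A (267/13=20.54) > E (280/31=9.03) > C (215/28=7.68) > B (194/34=5.71) > D (72/29=2.48) > G (75/37=2.03)
Fill: take F (8 @ 200) → take A (13 @ 267) → take E (31 @ 280) → take C (28 @ 215) → take 16/34 of B → 91.29; 96/96 used.
Total value = 1053.29

1053.29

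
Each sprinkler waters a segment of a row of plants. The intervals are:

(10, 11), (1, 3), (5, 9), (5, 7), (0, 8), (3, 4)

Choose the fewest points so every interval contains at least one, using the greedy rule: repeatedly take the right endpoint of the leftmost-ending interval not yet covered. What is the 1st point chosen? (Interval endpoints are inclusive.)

3

Sort by right endpoint; whenever an interval is uncovered, place a point at its right end.
Sorted: [1,3] [3,4] [5,7] [0,8] [5,9] [10,11]
{[1,3],[3,4]} hit by 3; {[5,7],[0,8],[5,9]} hit by 7; {[10,11]} hit by 11.
Points: 3, 7, 11 (3 total).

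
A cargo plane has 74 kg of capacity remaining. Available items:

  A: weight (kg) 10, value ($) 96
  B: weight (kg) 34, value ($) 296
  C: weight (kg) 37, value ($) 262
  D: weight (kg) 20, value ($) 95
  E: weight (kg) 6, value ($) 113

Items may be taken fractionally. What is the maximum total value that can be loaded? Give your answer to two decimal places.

674.95

Sort by value per unit weight and fill in that order.
Ratios (sorted): E 18.83, A 9.60, B 8.71, C 7.08, D 4.75
take E (6 @ 113); take A (10 @ 96); take B (34 @ 296); take 24/37 of C → 169.95. Capacity used 74/74.
Total value = 674.95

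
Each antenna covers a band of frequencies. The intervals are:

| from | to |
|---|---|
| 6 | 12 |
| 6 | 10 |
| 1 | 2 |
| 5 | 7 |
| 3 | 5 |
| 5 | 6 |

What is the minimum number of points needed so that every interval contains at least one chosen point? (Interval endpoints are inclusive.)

Sorted: [1,2] [3,5] [5,6] [5,7] [6,10] [6,12]
{[1,2]} hit by 2; {[3,5],[5,6],[5,7]} hit by 5; {[6,10],[6,12]} hit by 10.
Points: 2, 5, 10 (3 total).

3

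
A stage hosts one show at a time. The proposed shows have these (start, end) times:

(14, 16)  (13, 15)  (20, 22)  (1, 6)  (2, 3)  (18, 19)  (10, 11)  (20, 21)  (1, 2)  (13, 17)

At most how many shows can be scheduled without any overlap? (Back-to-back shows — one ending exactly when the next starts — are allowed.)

Order by finish time; keep every interval that doesn't clash with the previous kept one.
Sorted by end: (1,2)  (2,3)  (1,6)  (10,11)  (13,15)  (14,16)  (13,17)  (18,19)  (20,21)  (20,22)
take (1,2); take (2,3); take (10,11); take (13,15); take (18,19); take (20,21); skip (20,22).
Selected 6 shows.

6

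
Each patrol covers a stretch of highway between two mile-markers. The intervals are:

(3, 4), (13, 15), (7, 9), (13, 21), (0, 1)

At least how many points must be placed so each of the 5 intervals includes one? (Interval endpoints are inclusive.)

4

Sort by right endpoint; whenever an interval is uncovered, place a point at its right end.
Sorted: [0,1] [3,4] [7,9] [13,15] [13,21]
{[0,1]} hit by 1; {[3,4]} hit by 4; {[7,9]} hit by 9; {[13,15],[13,21]} hit by 15.
Points: 1, 4, 9, 15 (4 total).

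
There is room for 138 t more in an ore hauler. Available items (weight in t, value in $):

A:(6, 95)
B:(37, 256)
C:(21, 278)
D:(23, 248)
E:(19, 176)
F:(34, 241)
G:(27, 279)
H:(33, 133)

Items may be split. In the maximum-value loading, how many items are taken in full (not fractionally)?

6

Sort by value per unit weight and fill in that order.
Order: A (95/6=15.83) > C (278/21=13.24) > D (248/23=10.78) > G (279/27=10.33) > E (176/19=9.26) > F (241/34=7.09) > B (256/37=6.92) > H (133/33=4.03)
Fill: take A (6 @ 95) → take C (21 @ 278) → take D (23 @ 248) → take G (27 @ 279) → take E (19 @ 176) → take F (34 @ 241) → take 8/37 of B → 55.35; 138/138 used.
6 item(s) taken whole; one partial (take 8/37 of B).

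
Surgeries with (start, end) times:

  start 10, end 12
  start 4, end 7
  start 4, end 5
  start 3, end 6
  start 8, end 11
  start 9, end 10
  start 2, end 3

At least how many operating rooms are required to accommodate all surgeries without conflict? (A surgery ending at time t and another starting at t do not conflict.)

Count concurrent intervals with a sweep; the peak is the room count.
Events (time:±→running): 2:+→1 3:-→0 3:+→1 4:+→2 4:+→3 … peak 3.

3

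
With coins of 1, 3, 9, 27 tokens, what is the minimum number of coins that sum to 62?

62 − 2×27→8 − 2×3→2 − 2×1→0
Total coins = 2 + 2 + 2 = 6

6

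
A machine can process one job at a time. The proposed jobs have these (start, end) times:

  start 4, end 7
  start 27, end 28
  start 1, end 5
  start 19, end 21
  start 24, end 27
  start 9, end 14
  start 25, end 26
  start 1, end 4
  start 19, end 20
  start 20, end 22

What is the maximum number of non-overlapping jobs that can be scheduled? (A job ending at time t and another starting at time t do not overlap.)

Order by finish time; keep every interval that doesn't clash with the previous kept one.
By end time: (1,4), (1,5), (4,7), (9,14), (19,20), (19,21), (20,22), (25,26), (24,27), (27,28).
Pick (1,4); next start ≥ 4 → (4,7); next start ≥ 7 → (9,14); next start ≥ 14 → (19,20); next start ≥ 20 → (20,22); next start ≥ 22 → (25,26); next start ≥ 26 → (27,28).
Selected 7 jobs.

7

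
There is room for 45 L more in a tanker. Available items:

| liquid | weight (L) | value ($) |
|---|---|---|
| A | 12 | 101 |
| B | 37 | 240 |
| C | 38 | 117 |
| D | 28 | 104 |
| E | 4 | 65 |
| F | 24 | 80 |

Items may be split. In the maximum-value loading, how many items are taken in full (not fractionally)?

2

Greedy by value/weight ratio, highest first.
Order: E (65/4=16.25) > A (101/12=8.42) > B (240/37=6.49) > D (104/28=3.71) > F (80/24=3.33) > C (117/38=3.08)
Fill: take E (4 @ 65) → take A (12 @ 101) → take 29/37 of B → 188.11; 45/45 used.
2 item(s) taken whole; one partial (take 29/37 of B).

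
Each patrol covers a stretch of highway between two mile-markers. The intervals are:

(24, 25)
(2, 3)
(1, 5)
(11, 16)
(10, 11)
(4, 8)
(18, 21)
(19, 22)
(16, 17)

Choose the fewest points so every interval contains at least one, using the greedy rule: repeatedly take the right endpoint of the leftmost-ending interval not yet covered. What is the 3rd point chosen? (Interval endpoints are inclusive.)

Process intervals by earliest right end; each time one isn't hit yet, stab at its right endpoint.
By right end: [2,3]  [1,5]  [4,8]  [10,11]  [11,16]  [16,17]  [18,21]  [19,22]  [24,25]
[2,3] uncovered → point at 3; [4,8] uncovered → point at 8; [10,11] uncovered → point at 11; [16,17] uncovered → point at 17; [18,21] uncovered → point at 21; [24,25] uncovered → point at 25.
Points: 3, 8, 11, 17, 21, 25 (6 total).

11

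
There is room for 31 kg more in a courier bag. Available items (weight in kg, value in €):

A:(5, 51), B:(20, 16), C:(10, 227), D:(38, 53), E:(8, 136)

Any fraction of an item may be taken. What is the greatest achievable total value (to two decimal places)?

425.16

Sort by value per unit weight and fill in that order.
Order: C (227/10=22.70) > E (136/8=17.00) > A (51/5=10.20) > D (53/38=1.39) > B (16/20=0.80)
Fill: take C (10 @ 227) → take E (8 @ 136) → take A (5 @ 51) → take 8/38 of D → 11.16; 31/31 used.
Total value = 425.16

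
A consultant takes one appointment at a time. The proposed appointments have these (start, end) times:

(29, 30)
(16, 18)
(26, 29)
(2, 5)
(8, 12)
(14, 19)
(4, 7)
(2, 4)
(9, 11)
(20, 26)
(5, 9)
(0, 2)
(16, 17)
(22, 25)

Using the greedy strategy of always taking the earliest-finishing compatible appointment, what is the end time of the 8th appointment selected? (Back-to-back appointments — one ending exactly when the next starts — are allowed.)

Sorted by end: (0,2)  (2,4)  (2,5)  (4,7)  (5,9)  (9,11)  (8,12)  (16,17)  (16,18)  (14,19)  (22,25)  (20,26)  (26,29)  (29,30)
take (0,2); take (2,4); take (4,7); skip (5,9); take (9,11); skip (8,12); take (16,17); skip (16,18); take (22,25); take (26,29); take (29,30).
Selected: (0,2) (2,4) (4,7) (9,11) (16,17) (22,25) (26,29) (29,30)

30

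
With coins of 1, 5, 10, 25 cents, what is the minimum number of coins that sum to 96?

Use the largest denomination that fits, subtract, and repeat.
96 = 3×25 + 2×10 + 1×1
Total coins = 3 + 2 + 1 = 6

6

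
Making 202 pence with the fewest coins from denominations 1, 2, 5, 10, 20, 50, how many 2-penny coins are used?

202 = 4×50 + 1×2
Count of 2: 1

1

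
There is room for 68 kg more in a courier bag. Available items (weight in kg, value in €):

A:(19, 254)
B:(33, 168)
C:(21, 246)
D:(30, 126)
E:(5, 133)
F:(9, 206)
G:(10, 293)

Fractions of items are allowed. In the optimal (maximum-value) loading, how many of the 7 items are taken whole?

5

Order: G (293/10=29.30) > E (133/5=26.60) > F (206/9=22.89) > A (254/19=13.37) > C (246/21=11.71) > B (168/33=5.09) > D (126/30=4.20)
Fill: take G (10 @ 293) → take E (5 @ 133) → take F (9 @ 206) → take A (19 @ 254) → take C (21 @ 246) → take 4/33 of B → 20.36; 68/68 used.
5 item(s) taken whole; one partial (take 4/33 of B).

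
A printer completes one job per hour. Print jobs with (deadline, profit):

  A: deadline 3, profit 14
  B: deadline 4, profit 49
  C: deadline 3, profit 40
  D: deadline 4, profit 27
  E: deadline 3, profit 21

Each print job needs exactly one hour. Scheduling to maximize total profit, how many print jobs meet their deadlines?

Sort by profit descending; place each in the latest free slot ≤ its deadline.
By profit: B(d4,49), C(d3,40), D(d4,27), E(d3,21), A(d3,14)
B→slot 4; C→slot 3; D→slot 2; E→slot 1; A skipped.
4 of 5 scheduled.

4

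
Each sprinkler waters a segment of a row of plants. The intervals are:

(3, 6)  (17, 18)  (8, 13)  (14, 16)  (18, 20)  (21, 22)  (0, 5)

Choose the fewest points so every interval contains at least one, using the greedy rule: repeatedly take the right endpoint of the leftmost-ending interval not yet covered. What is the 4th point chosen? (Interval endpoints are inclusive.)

Process intervals by earliest right end; each time one isn't hit yet, stab at its right endpoint.
Sorted: [0,5] [3,6] [8,13] [14,16] [17,18] [18,20] [21,22]
{[0,5],[3,6]} hit by 5; {[8,13]} hit by 13; {[14,16]} hit by 16; {[17,18],[18,20]} hit by 18; {[21,22]} hit by 22.
Points: 5, 13, 16, 18, 22 (5 total).

18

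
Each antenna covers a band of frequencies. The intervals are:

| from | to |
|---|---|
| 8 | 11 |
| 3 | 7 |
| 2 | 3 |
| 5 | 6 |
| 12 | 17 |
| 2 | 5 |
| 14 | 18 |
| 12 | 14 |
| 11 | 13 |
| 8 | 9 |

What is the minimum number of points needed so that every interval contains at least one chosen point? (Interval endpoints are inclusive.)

5

Sort by right endpoint; whenever an interval is uncovered, place a point at its right end.
By right end: [2,3]  [2,5]  [5,6]  [3,7]  [8,9]  [8,11]  [11,13]  [12,14]  [12,17]  [14,18]
[2,3] uncovered → point at 3; [5,6] uncovered → point at 6; [8,9] uncovered → point at 9; [11,13] uncovered → point at 13; [14,18] uncovered → point at 18.
Points: 3, 6, 9, 13, 18 (5 total).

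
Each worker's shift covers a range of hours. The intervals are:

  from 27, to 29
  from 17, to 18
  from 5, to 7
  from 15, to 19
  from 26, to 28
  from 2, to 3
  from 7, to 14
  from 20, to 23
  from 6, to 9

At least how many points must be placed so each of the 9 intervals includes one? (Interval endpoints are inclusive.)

Sort by right endpoint; whenever an interval is uncovered, place a point at its right end.
Sorted: [2,3] [5,7] [6,9] [7,14] [17,18] [15,19] [20,23] [26,28] [27,29]
{[2,3]} hit by 3; {[5,7],[6,9],[7,14]} hit by 7; {[17,18],[15,19]} hit by 18; {[20,23]} hit by 23; {[26,28],[27,29]} hit by 28.
Points: 3, 7, 18, 23, 28 (5 total).

5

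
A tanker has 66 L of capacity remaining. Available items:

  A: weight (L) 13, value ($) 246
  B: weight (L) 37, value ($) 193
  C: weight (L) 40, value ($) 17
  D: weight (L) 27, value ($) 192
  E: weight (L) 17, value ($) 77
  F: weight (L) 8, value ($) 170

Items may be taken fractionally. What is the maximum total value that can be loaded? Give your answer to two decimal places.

701.89

Order: F (170/8=21.25) > A (246/13=18.92) > D (192/27=7.11) > B (193/37=5.22) > E (77/17=4.53) > C (17/40=0.42)
Fill: take F (8 @ 170) → take A (13 @ 246) → take D (27 @ 192) → take 18/37 of B → 93.89; 66/66 used.
Total value = 701.89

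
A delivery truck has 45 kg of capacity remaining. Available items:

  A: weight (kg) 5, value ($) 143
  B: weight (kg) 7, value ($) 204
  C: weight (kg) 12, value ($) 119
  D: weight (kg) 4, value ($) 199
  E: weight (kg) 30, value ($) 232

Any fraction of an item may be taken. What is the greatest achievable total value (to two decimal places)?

Ratios (sorted): D 49.75, B 29.14, A 28.60, C 9.92, E 7.73
take D (4 @ 199); take B (7 @ 204); take A (5 @ 143); take C (12 @ 119); take 17/30 of E → 131.47. Capacity used 45/45.
Total value = 796.47

796.47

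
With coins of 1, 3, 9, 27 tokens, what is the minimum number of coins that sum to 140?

8

Use the largest denomination that fits, subtract, and repeat.
140 − 5×27→5 − 1×3→2 − 2×1→0
Total coins = 5 + 1 + 2 = 8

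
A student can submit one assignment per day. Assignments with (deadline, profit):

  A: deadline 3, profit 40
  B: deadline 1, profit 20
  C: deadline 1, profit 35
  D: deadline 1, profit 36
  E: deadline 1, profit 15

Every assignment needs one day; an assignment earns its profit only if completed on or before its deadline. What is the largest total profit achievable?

76

Sort by profit descending; place each in the latest free slot ≤ its deadline.
Profit order: A=40 D=36 C=35 B=20 E=15
Assign: A→slot 3, D→slot 1, C skipped, B skipped, E skipped.
Slots: [1:D] [3:A]
Profit = 36 + 40 = 76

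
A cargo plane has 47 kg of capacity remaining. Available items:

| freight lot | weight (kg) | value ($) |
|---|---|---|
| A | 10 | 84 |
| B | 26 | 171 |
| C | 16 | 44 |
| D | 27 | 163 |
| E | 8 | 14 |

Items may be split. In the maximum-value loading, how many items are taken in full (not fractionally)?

2

Sort by value per unit weight and fill in that order.
Ratios (sorted): A 8.40, B 6.58, D 6.04, C 2.75, E 1.75
take A (10 @ 84); take B (26 @ 171); take 11/27 of D → 66.41. Capacity used 47/47.
2 item(s) taken whole; one partial (take 11/27 of D).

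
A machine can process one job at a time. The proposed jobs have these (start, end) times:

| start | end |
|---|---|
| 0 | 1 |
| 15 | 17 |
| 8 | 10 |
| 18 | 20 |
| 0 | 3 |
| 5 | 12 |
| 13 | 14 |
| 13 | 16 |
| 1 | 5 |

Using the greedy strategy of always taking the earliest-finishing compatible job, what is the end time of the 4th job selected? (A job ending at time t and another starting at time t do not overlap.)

14

Order by finish time; keep every interval that doesn't clash with the previous kept one.
By end time: (0,1), (0,3), (1,5), (8,10), (5,12), (13,14), (13,16), (15,17), (18,20).
Pick (0,1); next start ≥ 1 → (1,5); next start ≥ 5 → (8,10); next start ≥ 10 → (13,14); next start ≥ 14 → (15,17); next start ≥ 17 → (18,20).
Selected: (0,1) (1,5) (8,10) (13,14) (15,17) (18,20)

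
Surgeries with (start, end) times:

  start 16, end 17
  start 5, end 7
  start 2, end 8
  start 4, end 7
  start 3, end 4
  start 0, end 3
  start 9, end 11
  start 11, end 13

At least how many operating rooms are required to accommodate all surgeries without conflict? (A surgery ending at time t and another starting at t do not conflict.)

3

The answer is the maximum number of intervals overlapping at any instant.
starts: [0, 2, 3, 4, 5, 9, 11, 16]
ends:   [3, 4, 7, 7, 8, 11, 13, 17]
s0→1 s2→2 e3→1 s3→2 e4→1 s4→2 s5→3  — peak 3.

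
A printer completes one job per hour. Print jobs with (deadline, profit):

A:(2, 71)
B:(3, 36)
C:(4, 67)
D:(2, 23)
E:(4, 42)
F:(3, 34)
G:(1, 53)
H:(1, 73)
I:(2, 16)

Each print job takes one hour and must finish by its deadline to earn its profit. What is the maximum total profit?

Sort by profit descending; place each in the latest free slot ≤ its deadline.
By profit: H(d1,73), A(d2,71), C(d4,67), G(d1,53), E(d4,42), B(d3,36), F(d3,34), D(d2,23), I(d2,16)
H→slot 1; A→slot 2; C→slot 4; G skipped; E→slot 3; B skipped; F skipped; D skipped; I skipped.
Profit = 73 + 71 + 42 + 67 = 253

253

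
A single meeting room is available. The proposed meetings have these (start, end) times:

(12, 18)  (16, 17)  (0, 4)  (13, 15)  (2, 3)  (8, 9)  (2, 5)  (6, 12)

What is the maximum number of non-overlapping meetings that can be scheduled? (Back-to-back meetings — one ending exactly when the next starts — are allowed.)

Sorted by end: (2,3)  (0,4)  (2,5)  (8,9)  (6,12)  (13,15)  (16,17)  (12,18)
take (2,3); take (8,9); take (13,15); take (16,17).
Selected 4 meetings.

4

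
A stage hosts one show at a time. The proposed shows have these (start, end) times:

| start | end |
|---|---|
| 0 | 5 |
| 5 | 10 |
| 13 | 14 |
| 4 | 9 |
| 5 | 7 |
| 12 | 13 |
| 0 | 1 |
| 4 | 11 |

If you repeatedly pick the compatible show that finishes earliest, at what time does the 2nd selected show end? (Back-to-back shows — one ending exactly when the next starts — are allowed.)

Sorted by end: (0,1)  (0,5)  (5,7)  (4,9)  (5,10)  (4,11)  (12,13)  (13,14)
take (0,1); skip (0,5); take (5,7); skip (5,10); take (12,13); take (13,14).
Selected: (0,1) (5,7) (12,13) (13,14)

7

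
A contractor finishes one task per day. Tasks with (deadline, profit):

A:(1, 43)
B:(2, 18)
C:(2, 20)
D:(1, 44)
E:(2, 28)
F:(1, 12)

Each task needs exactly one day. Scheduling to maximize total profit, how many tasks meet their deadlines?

By profit: D(d1,44), A(d1,43), E(d2,28), C(d2,20), B(d2,18), F(d1,12)
D→slot 1; A skipped; E→slot 2; C skipped; B skipped; F skipped.
2 of 6 scheduled.

2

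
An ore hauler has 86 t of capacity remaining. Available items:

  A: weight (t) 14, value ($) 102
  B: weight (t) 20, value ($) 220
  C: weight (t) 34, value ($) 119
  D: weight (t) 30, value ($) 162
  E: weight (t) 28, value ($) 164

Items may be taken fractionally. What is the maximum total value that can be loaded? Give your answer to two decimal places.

615.60

Greedy by value/weight ratio, highest first.
Ratios (sorted): B 11.00, A 7.29, E 5.86, D 5.40, C 3.50
take B (20 @ 220); take A (14 @ 102); take E (28 @ 164); take 24/30 of D → 129.60. Capacity used 86/86.
Total value = 615.60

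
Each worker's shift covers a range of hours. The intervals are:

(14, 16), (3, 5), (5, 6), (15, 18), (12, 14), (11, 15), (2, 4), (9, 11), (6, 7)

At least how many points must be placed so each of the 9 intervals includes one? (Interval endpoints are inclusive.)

Process intervals by earliest right end; each time one isn't hit yet, stab at its right endpoint.
Sorted: [2,4] [3,5] [5,6] [6,7] [9,11] [12,14] [11,15] [14,16] [15,18]
{[2,4],[3,5]} hit by 4; {[5,6],[6,7]} hit by 6; {[9,11]} hit by 11; {[12,14],[11,15],[14,16]} hit by 14; {[15,18]} hit by 18.
Points: 4, 6, 11, 14, 18 (5 total).

5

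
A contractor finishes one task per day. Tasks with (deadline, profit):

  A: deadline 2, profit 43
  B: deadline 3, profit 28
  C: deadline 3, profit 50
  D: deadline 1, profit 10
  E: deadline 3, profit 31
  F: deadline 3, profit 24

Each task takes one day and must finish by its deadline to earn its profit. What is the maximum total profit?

124

Take jobs in profit order; each goes to the latest open slot no later than its deadline.
Profit order: C=50 A=43 E=31 B=28 F=24 D=10
Assign: C→slot 3, A→slot 2, E→slot 1, B skipped, F skipped, D skipped.
Slots: [1:E] [2:A] [3:C]
Profit = 31 + 43 + 50 = 124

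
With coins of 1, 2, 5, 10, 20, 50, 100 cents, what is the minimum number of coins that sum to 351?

351 − 3×100→51 − 1×50→1 − 1×1→0
Total coins = 3 + 1 + 1 = 5

5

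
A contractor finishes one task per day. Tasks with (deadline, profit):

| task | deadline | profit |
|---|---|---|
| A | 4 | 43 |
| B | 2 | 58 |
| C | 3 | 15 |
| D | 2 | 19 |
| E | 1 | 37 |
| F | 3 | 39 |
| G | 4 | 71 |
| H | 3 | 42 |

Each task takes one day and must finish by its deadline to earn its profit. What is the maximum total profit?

214

Sort by profit descending; place each in the latest free slot ≤ its deadline.
Profit order: G=71 B=58 A=43 H=42 F=39 E=37 D=19 C=15
Assign: G→slot 4, B→slot 2, A→slot 3, H→slot 1, F skipped, E skipped, D skipped, C skipped.
Slots: [1:H] [2:B] [3:A] [4:G]
Profit = 42 + 58 + 43 + 71 = 214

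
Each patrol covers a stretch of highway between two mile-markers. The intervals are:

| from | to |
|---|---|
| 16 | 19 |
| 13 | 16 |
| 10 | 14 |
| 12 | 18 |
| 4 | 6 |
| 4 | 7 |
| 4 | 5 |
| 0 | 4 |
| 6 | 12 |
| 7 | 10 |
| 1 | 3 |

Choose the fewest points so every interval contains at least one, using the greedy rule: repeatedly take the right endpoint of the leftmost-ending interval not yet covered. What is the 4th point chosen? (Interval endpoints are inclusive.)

16

Sorted: [1,3] [0,4] [4,5] [4,6] [4,7] [7,10] [6,12] [10,14] [13,16] [12,18] [16,19]
{[1,3],[0,4]} hit by 3; {[4,5],[4,6],[4,7]} hit by 5; {[7,10],[6,12],[10,14]} hit by 10; {[13,16],[12,18],[16,19]} hit by 16.
Points: 3, 5, 10, 16 (4 total).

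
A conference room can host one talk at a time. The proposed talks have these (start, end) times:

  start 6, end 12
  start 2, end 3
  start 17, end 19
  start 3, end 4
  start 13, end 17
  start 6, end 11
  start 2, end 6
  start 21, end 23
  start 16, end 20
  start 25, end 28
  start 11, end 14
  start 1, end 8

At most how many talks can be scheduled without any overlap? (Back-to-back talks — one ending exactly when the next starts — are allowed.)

Sort by end time and greedily take each interval whose start is ≥ the last chosen end.
Sorted by end: (2,3)  (3,4)  (2,6)  (1,8)  (6,11)  (6,12)  (11,14)  (13,17)  (17,19)  (16,20)  (21,23)  (25,28)
take (2,3); take (3,4); skip (1,8); take (6,11); take (11,14); take (17,19); take (21,23); take (25,28).
Selected 7 talks.

7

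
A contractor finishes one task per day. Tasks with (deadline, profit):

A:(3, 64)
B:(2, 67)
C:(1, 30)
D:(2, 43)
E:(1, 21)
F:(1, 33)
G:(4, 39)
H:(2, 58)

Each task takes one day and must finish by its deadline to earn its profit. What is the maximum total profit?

Sort by profit descending; place each in the latest free slot ≤ its deadline.
By profit: B(d2,67), A(d3,64), H(d2,58), D(d2,43), G(d4,39), F(d1,33), C(d1,30), E(d1,21)
B→slot 2; A→slot 3; H→slot 1; D skipped; G→slot 4; F skipped; C skipped; E skipped.
Profit = 58 + 67 + 64 + 39 = 228

228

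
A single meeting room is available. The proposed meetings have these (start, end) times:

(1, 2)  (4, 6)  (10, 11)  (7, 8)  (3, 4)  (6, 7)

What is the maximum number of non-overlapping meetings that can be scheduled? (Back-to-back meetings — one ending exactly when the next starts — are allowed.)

6

Sorted by end: (1,2)  (3,4)  (4,6)  (6,7)  (7,8)  (10,11)
take (1,2); take (3,4); take (4,6); take (6,7); take (7,8); take (10,11).
Selected 6 meetings.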